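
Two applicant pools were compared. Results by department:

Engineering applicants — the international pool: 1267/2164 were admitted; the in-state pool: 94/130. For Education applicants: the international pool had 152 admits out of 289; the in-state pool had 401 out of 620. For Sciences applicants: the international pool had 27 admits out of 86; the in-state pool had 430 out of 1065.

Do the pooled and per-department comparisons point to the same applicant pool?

Engineering: the international pool 1267/2164 = 58.5%, the in-state pool 94/130 = 72.3% → the in-state pool
Education: the international pool 152/289 = 52.6%, the in-state pool 401/620 = 64.7% → the in-state pool
Sciences: the international pool 27/86 = 31.4%, the in-state pool 430/1065 = 40.4% → the in-state pool
Overall: the international pool 1446/2539 = 57.0%, the in-state pool 925/1815 = 51.0% → the international pool
The in-state pool wins each department group but the international pool wins overall — the comparison reverses. The in-state pool's applicants skew toward Sciences, which has a lower base rate.

No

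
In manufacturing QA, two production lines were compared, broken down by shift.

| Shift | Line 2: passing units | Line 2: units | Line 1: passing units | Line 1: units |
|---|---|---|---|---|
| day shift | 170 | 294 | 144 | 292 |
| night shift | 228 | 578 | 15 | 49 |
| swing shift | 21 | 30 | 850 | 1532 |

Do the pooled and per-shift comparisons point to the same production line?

Day shift: Line 2 170/294 = 57.8%, Line 1 144/292 = 49.3% → Line 2
Night shift: Line 2 228/578 = 39.4%, Line 1 15/49 = 30.6% → Line 2
Swing shift: Line 2 21/30 = 70.0%, Line 1 850/1532 = 55.5% → Line 2
Overall: Line 2 419/902 = 46.5%, Line 1 1009/1873 = 53.9% → Line 1
Line 2 wins each shift group but Line 1 wins overall — the comparison reverses. Line 2's units skew toward night shift, which has a lower base rate.

No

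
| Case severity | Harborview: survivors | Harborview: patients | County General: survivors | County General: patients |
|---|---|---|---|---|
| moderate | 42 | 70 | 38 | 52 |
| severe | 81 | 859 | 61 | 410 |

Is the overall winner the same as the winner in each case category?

Yes

Moderate: Harborview 42/70 = 60.0%, County General 38/52 = 73.1% → County General
Severe: Harborview 81/859 = 9.4%, County General 61/410 = 14.9% → County General
Overall: Harborview 123/929 = 13.2%, County General 99/462 = 21.4% → County General
County General wins overall and in every case group — no reversal.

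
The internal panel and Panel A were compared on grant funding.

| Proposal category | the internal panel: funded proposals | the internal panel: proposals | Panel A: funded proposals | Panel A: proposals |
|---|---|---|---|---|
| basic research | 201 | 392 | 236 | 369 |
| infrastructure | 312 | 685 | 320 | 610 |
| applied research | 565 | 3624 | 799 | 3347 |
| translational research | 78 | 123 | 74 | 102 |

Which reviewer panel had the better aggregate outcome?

Basic research: the internal panel 201/392 = 51.3%, Panel A 236/369 = 64.0% → Panel A
Infrastructure: the internal panel 312/685 = 45.5%, Panel A 320/610 = 52.5% → Panel A
Applied research: the internal panel 565/3624 = 15.6%, Panel A 799/3347 = 23.9% → Panel A
Translational research: the internal panel 78/123 = 63.4%, Panel A 74/102 = 72.5% → Panel A
Overall: the internal panel 1156/4824 = 24.0%, Panel A 1429/4428 = 32.3% → Panel A

Panel A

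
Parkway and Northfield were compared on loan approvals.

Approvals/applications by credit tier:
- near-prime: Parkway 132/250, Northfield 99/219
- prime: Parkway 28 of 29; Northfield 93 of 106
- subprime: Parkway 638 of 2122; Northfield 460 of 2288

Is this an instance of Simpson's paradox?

Near-prime: Parkway 132/250 = 52.8%, Northfield 99/219 = 45.2% → Parkway
Prime: Parkway 28/29 = 96.6%, Northfield 93/106 = 87.7% → Parkway
Subprime: Parkway 638/2122 = 30.1%, Northfield 460/2288 = 20.1% → Parkway
Overall: Parkway 798/2401 = 33.2%, Northfield 652/2613 = 25.0% → Parkway
Parkway wins overall and in every credit group — no reversal.

No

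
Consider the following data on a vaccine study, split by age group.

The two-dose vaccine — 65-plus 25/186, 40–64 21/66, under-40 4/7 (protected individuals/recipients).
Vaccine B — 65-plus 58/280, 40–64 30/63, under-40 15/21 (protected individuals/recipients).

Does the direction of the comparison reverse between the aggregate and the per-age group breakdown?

65-plus: the two-dose vaccine 25/186 = 13.4%, Vaccine B 58/280 = 20.7% → Vaccine B
40–64: the two-dose vaccine 21/66 = 31.8%, Vaccine B 30/63 = 47.6% → Vaccine B
Under-40: the two-dose vaccine 4/7 = 57.1%, Vaccine B 15/21 = 71.4% → Vaccine B
Overall: the two-dose vaccine 50/259 = 19.3%, Vaccine B 103/364 = 28.3% → Vaccine B
Vaccine B wins overall and in every age group — no reversal.

No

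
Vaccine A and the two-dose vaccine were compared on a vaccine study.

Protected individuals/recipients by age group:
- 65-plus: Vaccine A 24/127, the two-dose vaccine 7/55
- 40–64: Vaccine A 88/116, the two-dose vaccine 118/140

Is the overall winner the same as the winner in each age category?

65-plus: Vaccine A 24/127 = 18.9%, the two-dose vaccine 7/55 = 12.7% → Vaccine A
40–64: Vaccine A 88/116 = 75.9%, the two-dose vaccine 118/140 = 84.3% → the two-dose vaccine
Overall: Vaccine A 112/243 = 46.1%, the two-dose vaccine 125/195 = 64.1% → the two-dose vaccine
Neither sweeps: Vaccine A wins 1 of 2 groups, the two-dose vaccine wins 1. The two-dose vaccine wins overall but not every group — no Simpson reversal.

No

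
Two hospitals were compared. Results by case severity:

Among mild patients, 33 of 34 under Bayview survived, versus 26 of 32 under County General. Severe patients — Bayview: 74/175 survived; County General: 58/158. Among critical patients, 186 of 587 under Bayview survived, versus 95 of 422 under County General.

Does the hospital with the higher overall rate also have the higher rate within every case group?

Mild: Bayview 33/34 = 97.1%, County General 26/32 = 81.2% → Bayview
Severe: Bayview 74/175 = 42.3%, County General 58/158 = 36.7% → Bayview
Critical: Bayview 186/587 = 31.7%, County General 95/422 = 22.5% → Bayview
Overall: Bayview 293/796 = 36.8%, County General 179/612 = 29.2% → Bayview
Bayview wins overall and in every case group — no reversal.

Yes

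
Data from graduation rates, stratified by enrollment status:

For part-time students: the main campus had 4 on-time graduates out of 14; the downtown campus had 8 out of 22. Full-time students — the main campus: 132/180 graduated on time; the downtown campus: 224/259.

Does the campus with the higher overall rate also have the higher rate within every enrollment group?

Part-time: the main campus 4/14 = 28.6%, the downtown campus 8/22 = 36.4% → the downtown campus
Full-time: the main campus 132/180 = 73.3%, the downtown campus 224/259 = 86.5% → the downtown campus
Overall: the main campus 136/194 = 70.1%, the downtown campus 232/281 = 82.6% → the downtown campus
The downtown campus wins overall and in every enrollment group — no reversal.

Yes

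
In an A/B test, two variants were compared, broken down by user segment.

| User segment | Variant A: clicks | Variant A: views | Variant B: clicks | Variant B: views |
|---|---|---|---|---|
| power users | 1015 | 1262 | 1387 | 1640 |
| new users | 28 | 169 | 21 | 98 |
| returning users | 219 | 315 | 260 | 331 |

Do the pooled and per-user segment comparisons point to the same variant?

Power users: Variant A 1015/1262 = 80.4%, Variant B 1387/1640 = 84.6% → Variant B
New users: Variant A 28/169 = 16.6%, Variant B 21/98 = 21.4% → Variant B
Returning users: Variant A 219/315 = 69.5%, Variant B 260/331 = 78.5% → Variant B
Overall: Variant A 1262/1746 = 72.3%, Variant B 1668/2069 = 80.6% → Variant B
Variant B wins overall and in every user group — no reversal.

Yes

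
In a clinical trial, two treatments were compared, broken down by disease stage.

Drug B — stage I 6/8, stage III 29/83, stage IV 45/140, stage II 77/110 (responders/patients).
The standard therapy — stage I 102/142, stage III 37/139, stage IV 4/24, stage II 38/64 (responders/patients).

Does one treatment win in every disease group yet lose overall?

Stage I: Drug B 6/8 = 75.0%, the standard therapy 102/142 = 71.8% → Drug B
Stage III: Drug B 29/83 = 34.9%, the standard therapy 37/139 = 26.6% → Drug B
Stage IV: Drug B 45/140 = 32.1%, the standard therapy 4/24 = 16.7% → Drug B
Stage II: Drug B 77/110 = 70.0%, the standard therapy 38/64 = 59.4% → Drug B
Overall: Drug B 157/341 = 46.0%, the standard therapy 181/369 = 49.1% → the standard therapy
Drug B wins each disease group but the standard therapy wins overall — the comparison reverses. Drug B's patients skew toward stage IV, which has a lower base rate.

Yes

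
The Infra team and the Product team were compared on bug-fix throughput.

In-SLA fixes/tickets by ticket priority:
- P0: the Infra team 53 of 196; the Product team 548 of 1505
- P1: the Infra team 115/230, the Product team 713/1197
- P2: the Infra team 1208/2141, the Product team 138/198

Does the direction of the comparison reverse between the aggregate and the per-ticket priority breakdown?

P0: the Infra team 53/196 = 27.0%, the Product team 548/1505 = 36.4% → the Product team
P1: the Infra team 115/230 = 50.0%, the Product team 713/1197 = 59.6% → the Product team
P2: the Infra team 1208/2141 = 56.4%, the Product team 138/198 = 69.7% → the Product team
Overall: the Infra team 1376/2567 = 53.6%, the Product team 1399/2900 = 48.2% → the Infra team
The Product team wins each ticket group but the Infra team wins overall — the comparison reverses. The Product team's tickets skew toward P0, which has a lower base rate.

Yes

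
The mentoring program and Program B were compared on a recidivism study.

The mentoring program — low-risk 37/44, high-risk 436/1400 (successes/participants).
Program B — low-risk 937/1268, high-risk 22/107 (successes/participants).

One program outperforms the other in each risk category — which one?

Low-risk: the mentoring program 37/44 = 84.1%, Program B 937/1268 = 73.9% → the mentoring program
High-risk: the mentoring program 436/1400 = 31.1%, Program B 22/107 = 20.6% → the mentoring program
The mentoring program has the higher rate in both groups.

the mentoring program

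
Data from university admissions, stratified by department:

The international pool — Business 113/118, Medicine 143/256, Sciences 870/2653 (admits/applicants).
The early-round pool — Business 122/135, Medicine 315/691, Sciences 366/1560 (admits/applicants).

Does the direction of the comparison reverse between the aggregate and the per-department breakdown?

No

Business: the international pool 113/118 = 95.8%, the early-round pool 122/135 = 90.4% → the international pool
Medicine: the international pool 143/256 = 55.9%, the early-round pool 315/691 = 45.6% → the international pool
Sciences: the international pool 870/2653 = 32.8%, the early-round pool 366/1560 = 23.5% → the international pool
Overall: the international pool 1126/3027 = 37.2%, the early-round pool 803/2386 = 33.7% → the international pool
The international pool wins overall and in every department group — no reversal.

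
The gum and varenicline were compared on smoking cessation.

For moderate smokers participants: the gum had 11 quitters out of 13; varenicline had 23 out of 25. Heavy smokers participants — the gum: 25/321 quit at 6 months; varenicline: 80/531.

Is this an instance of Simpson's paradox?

No

Moderate smokers: the gum 11/13 = 84.6%, varenicline 23/25 = 92.0% → varenicline
Heavy smokers: the gum 25/321 = 7.8%, varenicline 80/531 = 15.1% → varenicline
Overall: the gum 36/334 = 10.8%, varenicline 103/556 = 18.5% → varenicline
Varenicline wins overall and in every dependence group — no reversal.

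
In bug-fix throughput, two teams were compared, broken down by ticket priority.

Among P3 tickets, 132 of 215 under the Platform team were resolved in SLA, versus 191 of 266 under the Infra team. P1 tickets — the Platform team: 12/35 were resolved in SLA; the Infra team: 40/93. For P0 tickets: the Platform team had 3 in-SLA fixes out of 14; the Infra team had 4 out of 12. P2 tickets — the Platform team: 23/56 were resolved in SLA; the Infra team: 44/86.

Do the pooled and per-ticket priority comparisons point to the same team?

Yes

P3: the Platform team 132/215 = 61.4%, the Infra team 191/266 = 71.8% → the Infra team
P1: the Platform team 12/35 = 34.3%, the Infra team 40/93 = 43.0% → the Infra team
P0: the Platform team 3/14 = 21.4%, the Infra team 4/12 = 33.3% → the Infra team
P2: the Platform team 23/56 = 41.1%, the Infra team 44/86 = 51.2% → the Infra team
Overall: the Platform team 170/320 = 53.1%, the Infra team 279/457 = 61.1% → the Infra team
The Infra team wins overall and in every ticket group — no reversal.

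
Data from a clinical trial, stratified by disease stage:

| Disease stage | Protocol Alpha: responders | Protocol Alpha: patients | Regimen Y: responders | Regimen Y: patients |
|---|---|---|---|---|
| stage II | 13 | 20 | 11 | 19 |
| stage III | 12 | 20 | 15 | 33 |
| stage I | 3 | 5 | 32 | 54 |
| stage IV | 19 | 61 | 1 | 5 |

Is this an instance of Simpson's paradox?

Yes

Stage II: Protocol Alpha 13/20 = 65.0%, Regimen Y 11/19 = 57.9% → Protocol Alpha
Stage III: Protocol Alpha 12/20 = 60.0%, Regimen Y 15/33 = 45.5% → Protocol Alpha
Stage I: Protocol Alpha 3/5 = 60.0%, Regimen Y 32/54 = 59.3% → Protocol Alpha
Stage IV: Protocol Alpha 19/61 = 31.1%, Regimen Y 1/5 = 20.0% → Protocol Alpha
Overall: Protocol Alpha 47/106 = 44.3%, Regimen Y 59/111 = 53.2% → Regimen Y
Protocol Alpha wins each disease group but Regimen Y wins overall — the comparison reverses. Protocol Alpha's patients skew toward stage IV, which has a lower base rate.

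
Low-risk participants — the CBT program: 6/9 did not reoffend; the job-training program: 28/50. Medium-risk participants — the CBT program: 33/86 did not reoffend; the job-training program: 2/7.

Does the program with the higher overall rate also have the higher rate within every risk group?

Low-risk: the CBT program 6/9 = 66.7%, the job-training program 28/50 = 56.0% → the CBT program
Medium-risk: the CBT program 33/86 = 38.4%, the job-training program 2/7 = 28.6% → the CBT program
Overall: the CBT program 39/95 = 41.1%, the job-training program 30/57 = 52.6% → the job-training program
The CBT program wins each risk group but the job-training program wins overall — the comparison reverses. The CBT program's participants skew toward medium-risk, which has a lower base rate.

No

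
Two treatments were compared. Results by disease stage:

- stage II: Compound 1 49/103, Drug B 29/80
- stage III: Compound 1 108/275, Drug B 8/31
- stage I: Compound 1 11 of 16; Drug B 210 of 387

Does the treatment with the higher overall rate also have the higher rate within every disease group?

No

Stage II: Compound 1 49/103 = 47.6%, Drug B 29/80 = 36.2% → Compound 1
Stage III: Compound 1 108/275 = 39.3%, Drug B 8/31 = 25.8% → Compound 1
Stage I: Compound 1 11/16 = 68.8%, Drug B 210/387 = 54.3% → Compound 1
Overall: Compound 1 168/394 = 42.6%, Drug B 247/498 = 49.6% → Drug B
Compound 1 wins each disease group but Drug B wins overall — the comparison reverses. Compound 1's patients skew toward stage III, which has a lower base rate.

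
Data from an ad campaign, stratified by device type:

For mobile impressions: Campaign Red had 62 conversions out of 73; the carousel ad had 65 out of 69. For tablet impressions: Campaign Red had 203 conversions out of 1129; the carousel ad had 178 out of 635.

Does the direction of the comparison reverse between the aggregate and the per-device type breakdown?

No

Mobile: Campaign Red 62/73 = 84.9%, the carousel ad 65/69 = 94.2% → the carousel ad
Tablet: Campaign Red 203/1129 = 18.0%, the carousel ad 178/635 = 28.0% → the carousel ad
Overall: Campaign Red 265/1202 = 22.0%, the carousel ad 243/704 = 34.5% → the carousel ad
The carousel ad wins overall and in every device group — no reversal.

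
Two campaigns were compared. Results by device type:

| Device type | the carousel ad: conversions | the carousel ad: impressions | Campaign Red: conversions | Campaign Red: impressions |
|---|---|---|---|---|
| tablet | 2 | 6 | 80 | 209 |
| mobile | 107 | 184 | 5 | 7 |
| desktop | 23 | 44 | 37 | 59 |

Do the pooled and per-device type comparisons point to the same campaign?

No

Tablet: the carousel ad 2/6 = 33.3%, Campaign Red 80/209 = 38.3% → Campaign Red
Mobile: the carousel ad 107/184 = 58.2%, Campaign Red 5/7 = 71.4% → Campaign Red
Desktop: the carousel ad 23/44 = 52.3%, Campaign Red 37/59 = 62.7% → Campaign Red
Overall: the carousel ad 132/234 = 56.4%, Campaign Red 122/275 = 44.4% → the carousel ad
Campaign Red wins each device group but the carousel ad wins overall — the comparison reverses. Campaign Red's impressions skew toward tablet, which has a lower base rate.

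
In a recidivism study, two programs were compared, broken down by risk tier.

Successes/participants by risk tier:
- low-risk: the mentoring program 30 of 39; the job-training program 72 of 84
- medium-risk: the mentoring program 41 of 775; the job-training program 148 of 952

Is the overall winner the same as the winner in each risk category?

Low-risk: the mentoring program 30/39 = 76.9%, the job-training program 72/84 = 85.7% → the job-training program
Medium-risk: the mentoring program 41/775 = 5.3%, the job-training program 148/952 = 15.5% → the job-training program
Overall: the mentoring program 71/814 = 8.7%, the job-training program 220/1036 = 21.2% → the job-training program
The job-training program wins overall and in every risk group — no reversal.

Yes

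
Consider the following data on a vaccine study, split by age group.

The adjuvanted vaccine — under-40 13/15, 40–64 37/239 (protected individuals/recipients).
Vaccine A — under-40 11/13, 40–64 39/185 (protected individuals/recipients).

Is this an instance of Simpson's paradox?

No

Under-40: the adjuvanted vaccine 13/15 = 86.7%, Vaccine A 11/13 = 84.6% → the adjuvanted vaccine
40–64: the adjuvanted vaccine 37/239 = 15.5%, Vaccine A 39/185 = 21.1% → Vaccine A
Overall: the adjuvanted vaccine 50/254 = 19.7%, Vaccine A 50/198 = 25.3% → Vaccine A
Neither sweeps: the adjuvanted vaccine wins 1 of 2 groups, Vaccine A wins 1. Vaccine A wins overall but not every group — no Simpson reversal.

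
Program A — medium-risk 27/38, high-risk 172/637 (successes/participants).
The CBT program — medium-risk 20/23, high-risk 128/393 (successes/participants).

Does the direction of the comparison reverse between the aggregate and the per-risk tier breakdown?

Medium-risk: Program A 27/38 = 71.1%, the CBT program 20/23 = 87.0% → the CBT program
High-risk: Program A 172/637 = 27.0%, the CBT program 128/393 = 32.6% → the CBT program
Overall: Program A 199/675 = 29.5%, the CBT program 148/416 = 35.6% → the CBT program
The CBT program wins overall and in every risk group — no reversal.

No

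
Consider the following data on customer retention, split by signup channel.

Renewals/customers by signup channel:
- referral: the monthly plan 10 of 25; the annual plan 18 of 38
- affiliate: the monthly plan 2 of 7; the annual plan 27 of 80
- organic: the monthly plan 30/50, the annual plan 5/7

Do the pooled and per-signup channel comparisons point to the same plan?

No

Referral: the monthly plan 10/25 = 40.0%, the annual plan 18/38 = 47.4% → the annual plan
Affiliate: the monthly plan 2/7 = 28.6%, the annual plan 27/80 = 33.8% → the annual plan
Organic: the monthly plan 30/50 = 60.0%, the annual plan 5/7 = 71.4% → the annual plan
Overall: the monthly plan 42/82 = 51.2%, the annual plan 50/125 = 40.0% → the monthly plan
The annual plan wins each signup group but the monthly plan wins overall — the comparison reverses. The annual plan's customers skew toward affiliate, which has a lower base rate.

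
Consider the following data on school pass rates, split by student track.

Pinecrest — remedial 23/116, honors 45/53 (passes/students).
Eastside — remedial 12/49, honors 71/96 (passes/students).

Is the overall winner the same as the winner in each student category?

No

Remedial: Pinecrest 23/116 = 19.8%, Eastside 12/49 = 24.5% → Eastside
Honors: Pinecrest 45/53 = 84.9%, Eastside 71/96 = 74.0% → Pinecrest
Overall: Pinecrest 68/169 = 40.2%, Eastside 83/145 = 57.2% → Eastside
Neither sweeps: Pinecrest wins 1 of 2 groups, Eastside wins 1. Eastside wins overall but not every group — no Simpson reversal.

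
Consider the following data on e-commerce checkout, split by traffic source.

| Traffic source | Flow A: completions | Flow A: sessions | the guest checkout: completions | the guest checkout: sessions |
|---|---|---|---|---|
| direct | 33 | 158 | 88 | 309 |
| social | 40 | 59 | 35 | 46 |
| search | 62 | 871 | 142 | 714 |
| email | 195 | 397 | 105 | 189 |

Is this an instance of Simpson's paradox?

No

Direct: Flow A 33/158 = 20.9%, the guest checkout 88/309 = 28.5% → the guest checkout
Social: Flow A 40/59 = 67.8%, the guest checkout 35/46 = 76.1% → the guest checkout
Search: Flow A 62/871 = 7.1%, the guest checkout 142/714 = 19.9% → the guest checkout
Email: Flow A 195/397 = 49.1%, the guest checkout 105/189 = 55.6% → the guest checkout
Overall: Flow A 330/1485 = 22.2%, the guest checkout 370/1258 = 29.4% → the guest checkout
The guest checkout wins overall and in every traffic group — no reversal.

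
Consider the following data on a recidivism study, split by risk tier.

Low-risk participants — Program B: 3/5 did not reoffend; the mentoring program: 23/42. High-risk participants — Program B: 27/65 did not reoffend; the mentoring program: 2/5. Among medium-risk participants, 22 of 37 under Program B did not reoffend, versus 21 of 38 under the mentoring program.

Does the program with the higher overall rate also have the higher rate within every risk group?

Low-risk: Program B 3/5 = 60.0%, the mentoring program 23/42 = 54.8% → Program B
High-risk: Program B 27/65 = 41.5%, the mentoring program 2/5 = 40.0% → Program B
Medium-risk: Program B 22/37 = 59.5%, the mentoring program 21/38 = 55.3% → Program B
Overall: Program B 52/107 = 48.6%, the mentoring program 46/85 = 54.1% → the mentoring program
Program B wins each risk group but the mentoring program wins overall — the comparison reverses. Program B's participants skew toward high-risk, which has a lower base rate.

No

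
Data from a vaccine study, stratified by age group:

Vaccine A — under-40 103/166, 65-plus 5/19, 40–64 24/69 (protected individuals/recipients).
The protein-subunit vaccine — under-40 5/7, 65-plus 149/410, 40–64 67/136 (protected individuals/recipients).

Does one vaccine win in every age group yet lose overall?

Yes

Under-40: Vaccine A 103/166 = 62.0%, the protein-subunit vaccine 5/7 = 71.4% → the protein-subunit vaccine
65-plus: Vaccine A 5/19 = 26.3%, the protein-subunit vaccine 149/410 = 36.3% → the protein-subunit vaccine
40–64: Vaccine A 24/69 = 34.8%, the protein-subunit vaccine 67/136 = 49.3% → the protein-subunit vaccine
Overall: Vaccine A 132/254 = 52.0%, the protein-subunit vaccine 221/553 = 40.0% → Vaccine A
The protein-subunit vaccine wins each age group but Vaccine A wins overall — the comparison reverses. The protein-subunit vaccine's recipients skew toward 65-plus, which has a lower base rate.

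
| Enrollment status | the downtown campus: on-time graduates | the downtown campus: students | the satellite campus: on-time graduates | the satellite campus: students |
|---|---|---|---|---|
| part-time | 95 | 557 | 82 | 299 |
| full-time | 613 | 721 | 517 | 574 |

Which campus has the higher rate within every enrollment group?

Part-time: the downtown campus 95/557 = 17.1%, the satellite campus 82/299 = 27.4% → the satellite campus
Full-time: the downtown campus 613/721 = 85.0%, the satellite campus 517/574 = 90.1% → the satellite campus
The satellite campus has the higher rate in both groups.

the satellite campus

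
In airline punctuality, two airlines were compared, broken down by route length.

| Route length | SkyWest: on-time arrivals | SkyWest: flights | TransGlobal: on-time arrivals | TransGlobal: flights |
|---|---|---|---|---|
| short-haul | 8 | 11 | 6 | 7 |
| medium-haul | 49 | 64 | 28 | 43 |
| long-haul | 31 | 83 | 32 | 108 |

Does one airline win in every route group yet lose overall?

Short-haul: SkyWest 8/11 = 72.7%, TransGlobal 6/7 = 85.7% → TransGlobal
Medium-haul: SkyWest 49/64 = 76.6%, TransGlobal 28/43 = 65.1% → SkyWest
Long-haul: SkyWest 31/83 = 37.3%, TransGlobal 32/108 = 29.6% → SkyWest
Overall: SkyWest 88/158 = 55.7%, TransGlobal 66/158 = 41.8% → SkyWest
Neither sweeps: SkyWest wins 2 of 3 groups, TransGlobal wins 1. SkyWest wins overall but not every group — no Simpson reversal.

No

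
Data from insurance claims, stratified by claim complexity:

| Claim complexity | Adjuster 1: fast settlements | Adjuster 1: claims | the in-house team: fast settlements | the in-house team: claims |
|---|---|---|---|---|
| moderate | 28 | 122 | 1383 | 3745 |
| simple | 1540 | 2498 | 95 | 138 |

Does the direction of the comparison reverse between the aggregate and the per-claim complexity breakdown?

Moderate: Adjuster 1 28/122 = 23.0%, the in-house team 1383/3745 = 36.9% → the in-house team
Simple: Adjuster 1 1540/2498 = 61.6%, the in-house team 95/138 = 68.8% → the in-house team
Overall: Adjuster 1 1568/2620 = 59.8%, the in-house team 1478/3883 = 38.1% → Adjuster 1
The in-house team wins each claim group but Adjuster 1 wins overall — the comparison reverses. The in-house team's claims skew toward moderate, which has a lower base rate.

Yes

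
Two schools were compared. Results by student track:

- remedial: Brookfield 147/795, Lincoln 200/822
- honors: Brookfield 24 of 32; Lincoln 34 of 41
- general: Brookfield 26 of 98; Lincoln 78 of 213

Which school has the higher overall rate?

Remedial: Brookfield 147/795 = 18.5%, Lincoln 200/822 = 24.3% → Lincoln
Honors: Brookfield 24/32 = 75.0%, Lincoln 34/41 = 82.9% → Lincoln
General: Brookfield 26/98 = 26.5%, Lincoln 78/213 = 36.6% → Lincoln
Overall: Brookfield 197/925 = 21.3%, Lincoln 312/1076 = 29.0% → Lincoln

Lincoln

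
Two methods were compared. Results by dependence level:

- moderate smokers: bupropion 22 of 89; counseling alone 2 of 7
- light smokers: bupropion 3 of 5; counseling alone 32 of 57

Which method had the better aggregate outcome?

Moderate smokers: bupropion 22/89 = 24.7%, counseling alone 2/7 = 28.6% → counseling alone
Light smokers: bupropion 3/5 = 60.0%, counseling alone 32/57 = 56.1% → bupropion
Overall: bupropion 25/94 = 26.6%, counseling alone 34/64 = 53.1% → counseling alone
(Neither sweeps every dependence group, but counseling alone has the higher pooled rate.)

counseling alone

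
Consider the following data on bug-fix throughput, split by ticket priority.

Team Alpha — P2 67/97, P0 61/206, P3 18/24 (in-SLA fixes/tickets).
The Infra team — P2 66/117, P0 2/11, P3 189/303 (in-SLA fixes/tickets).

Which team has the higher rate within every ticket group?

P2: Team Alpha 67/97 = 69.1%, the Infra team 66/117 = 56.4% → Team Alpha
P0: Team Alpha 61/206 = 29.6%, the Infra team 2/11 = 18.2% → Team Alpha
P3: Team Alpha 18/24 = 75.0%, the Infra team 189/303 = 62.4% → Team Alpha
Team Alpha has the higher rate in all 3 groups.

Team Alpha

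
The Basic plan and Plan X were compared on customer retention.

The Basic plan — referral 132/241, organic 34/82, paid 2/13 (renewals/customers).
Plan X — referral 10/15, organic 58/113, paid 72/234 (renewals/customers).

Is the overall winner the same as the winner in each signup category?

Referral: the Basic plan 132/241 = 54.8%, Plan X 10/15 = 66.7% → Plan X
Organic: the Basic plan 34/82 = 41.5%, Plan X 58/113 = 51.3% → Plan X
Paid: the Basic plan 2/13 = 15.4%, Plan X 72/234 = 30.8% → Plan X
Overall: the Basic plan 168/336 = 50.0%, Plan X 140/362 = 38.7% → the Basic plan
Plan X wins each signup group but the Basic plan wins overall — the comparison reverses. Plan X's customers skew toward paid, which has a lower base rate.

No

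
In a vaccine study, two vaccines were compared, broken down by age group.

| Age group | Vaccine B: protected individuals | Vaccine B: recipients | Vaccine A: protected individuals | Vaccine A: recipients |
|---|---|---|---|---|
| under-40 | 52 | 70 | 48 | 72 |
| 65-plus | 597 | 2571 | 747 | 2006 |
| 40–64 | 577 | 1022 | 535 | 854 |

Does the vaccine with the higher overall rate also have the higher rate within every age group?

Under-40: Vaccine B 52/70 = 74.3%, Vaccine A 48/72 = 66.7% → Vaccine B
65-plus: Vaccine B 597/2571 = 23.2%, Vaccine A 747/2006 = 37.2% → Vaccine A
40–64: Vaccine B 577/1022 = 56.5%, Vaccine A 535/854 = 62.6% → Vaccine A
Overall: Vaccine B 1226/3663 = 33.5%, Vaccine A 1330/2932 = 45.4% → Vaccine A
Neither sweeps: Vaccine B wins 1 of 3 groups, Vaccine A wins 2. Vaccine A wins overall but not every group — no Simpson reversal.

No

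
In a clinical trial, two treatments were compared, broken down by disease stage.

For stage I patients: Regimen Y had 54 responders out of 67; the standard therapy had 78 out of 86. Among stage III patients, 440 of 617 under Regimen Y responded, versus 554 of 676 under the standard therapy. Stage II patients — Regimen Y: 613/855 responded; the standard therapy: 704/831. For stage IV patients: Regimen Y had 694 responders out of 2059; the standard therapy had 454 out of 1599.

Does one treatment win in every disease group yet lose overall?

No

Stage I: Regimen Y 54/67 = 80.6%, the standard therapy 78/86 = 90.7% → the standard therapy
Stage III: Regimen Y 440/617 = 71.3%, the standard therapy 554/676 = 82.0% → the standard therapy
Stage II: Regimen Y 613/855 = 71.7%, the standard therapy 704/831 = 84.7% → the standard therapy
Stage IV: Regimen Y 694/2059 = 33.7%, the standard therapy 454/1599 = 28.4% → Regimen Y
Overall: Regimen Y 1801/3598 = 50.1%, the standard therapy 1790/3192 = 56.1% → the standard therapy
Neither sweeps: Regimen Y wins 1 of 4 groups, the standard therapy wins 3. The standard therapy wins overall but not every group — no Simpson reversal.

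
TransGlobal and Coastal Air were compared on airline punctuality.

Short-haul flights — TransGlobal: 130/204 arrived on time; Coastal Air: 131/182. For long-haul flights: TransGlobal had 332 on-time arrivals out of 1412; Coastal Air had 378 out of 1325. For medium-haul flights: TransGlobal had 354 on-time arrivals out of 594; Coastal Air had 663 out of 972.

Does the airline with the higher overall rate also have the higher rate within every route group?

Short-haul: TransGlobal 130/204 = 63.7%, Coastal Air 131/182 = 72.0% → Coastal Air
Long-haul: TransGlobal 332/1412 = 23.5%, Coastal Air 378/1325 = 28.5% → Coastal Air
Medium-haul: TransGlobal 354/594 = 59.6%, Coastal Air 663/972 = 68.2% → Coastal Air
Overall: TransGlobal 816/2210 = 36.9%, Coastal Air 1172/2479 = 47.3% → Coastal Air
Coastal Air wins overall and in every route group — no reversal.

Yes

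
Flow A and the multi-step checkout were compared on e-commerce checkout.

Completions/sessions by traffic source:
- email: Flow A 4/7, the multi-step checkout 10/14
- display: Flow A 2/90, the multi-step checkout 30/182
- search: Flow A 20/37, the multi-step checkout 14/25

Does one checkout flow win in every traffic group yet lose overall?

Email: Flow A 4/7 = 57.1%, the multi-step checkout 10/14 = 71.4% → the multi-step checkout
Display: Flow A 2/90 = 2.2%, the multi-step checkout 30/182 = 16.5% → the multi-step checkout
Search: Flow A 20/37 = 54.1%, the multi-step checkout 14/25 = 56.0% → the multi-step checkout
Overall: Flow A 26/134 = 19.4%, the multi-step checkout 54/221 = 24.4% → the multi-step checkout
The multi-step checkout wins overall and in every traffic group — no reversal.

No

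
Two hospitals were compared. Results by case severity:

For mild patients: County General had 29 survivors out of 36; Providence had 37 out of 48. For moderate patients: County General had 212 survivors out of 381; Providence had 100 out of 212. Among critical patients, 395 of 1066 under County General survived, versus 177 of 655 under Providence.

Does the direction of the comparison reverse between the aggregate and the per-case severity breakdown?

Mild: County General 29/36 = 80.6%, Providence 37/48 = 77.1% → County General
Moderate: County General 212/381 = 55.6%, Providence 100/212 = 47.2% → County General
Critical: County General 395/1066 = 37.1%, Providence 177/655 = 27.0% → County General
Overall: County General 636/1483 = 42.9%, Providence 314/915 = 34.3% → County General
County General wins overall and in every case group — no reversal.

No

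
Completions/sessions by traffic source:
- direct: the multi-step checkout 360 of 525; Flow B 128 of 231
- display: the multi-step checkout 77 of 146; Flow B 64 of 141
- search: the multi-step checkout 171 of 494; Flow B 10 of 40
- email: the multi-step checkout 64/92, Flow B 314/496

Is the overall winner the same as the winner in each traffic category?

No

Direct: the multi-step checkout 360/525 = 68.6%, Flow B 128/231 = 55.4% → the multi-step checkout
Display: the multi-step checkout 77/146 = 52.7%, Flow B 64/141 = 45.4% → the multi-step checkout
Search: the multi-step checkout 171/494 = 34.6%, Flow B 10/40 = 25.0% → the multi-step checkout
Email: the multi-step checkout 64/92 = 69.6%, Flow B 314/496 = 63.3% → the multi-step checkout
Overall: the multi-step checkout 672/1257 = 53.5%, Flow B 516/908 = 56.8% → Flow B
The multi-step checkout wins each traffic group but Flow B wins overall — the comparison reverses. The multi-step checkout's sessions skew toward search, which has a lower base rate.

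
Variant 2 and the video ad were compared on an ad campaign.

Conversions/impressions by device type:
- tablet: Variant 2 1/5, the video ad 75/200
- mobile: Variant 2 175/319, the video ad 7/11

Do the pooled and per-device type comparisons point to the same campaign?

Tablet: Variant 2 1/5 = 20.0%, the video ad 75/200 = 37.5% → the video ad
Mobile: Variant 2 175/319 = 54.9%, the video ad 7/11 = 63.6% → the video ad
Overall: Variant 2 176/324 = 54.3%, the video ad 82/211 = 38.9% → Variant 2
The video ad wins each device group but Variant 2 wins overall — the comparison reverses. The video ad's impressions skew toward tablet, which has a lower base rate.

No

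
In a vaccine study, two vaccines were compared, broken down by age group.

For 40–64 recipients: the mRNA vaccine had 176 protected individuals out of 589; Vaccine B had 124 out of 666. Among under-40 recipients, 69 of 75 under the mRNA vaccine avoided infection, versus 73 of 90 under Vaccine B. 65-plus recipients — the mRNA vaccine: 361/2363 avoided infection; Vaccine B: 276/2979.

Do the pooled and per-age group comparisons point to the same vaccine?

40–64: the mRNA vaccine 176/589 = 29.9%, Vaccine B 124/666 = 18.6% → the mRNA vaccine
Under-40: the mRNA vaccine 69/75 = 92.0%, Vaccine B 73/90 = 81.1% → the mRNA vaccine
65-plus: the mRNA vaccine 361/2363 = 15.3%, Vaccine B 276/2979 = 9.3% → the mRNA vaccine
Overall: the mRNA vaccine 606/3027 = 20.0%, Vaccine B 473/3735 = 12.7% → the mRNA vaccine
The mRNA vaccine wins overall and in every age group — no reversal.

Yes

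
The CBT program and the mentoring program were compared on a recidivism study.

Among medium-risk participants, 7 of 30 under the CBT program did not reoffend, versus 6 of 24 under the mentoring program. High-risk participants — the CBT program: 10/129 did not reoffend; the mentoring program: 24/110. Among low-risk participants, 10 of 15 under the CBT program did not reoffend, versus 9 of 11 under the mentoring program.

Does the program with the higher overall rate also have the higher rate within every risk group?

Yes

Medium-risk: the CBT program 7/30 = 23.3%, the mentoring program 6/24 = 25.0% → the mentoring program
High-risk: the CBT program 10/129 = 7.8%, the mentoring program 24/110 = 21.8% → the mentoring program
Low-risk: the CBT program 10/15 = 66.7%, the mentoring program 9/11 = 81.8% → the mentoring program
Overall: the CBT program 27/174 = 15.5%, the mentoring program 39/145 = 26.9% → the mentoring program
The mentoring program wins overall and in every risk group — no reversal.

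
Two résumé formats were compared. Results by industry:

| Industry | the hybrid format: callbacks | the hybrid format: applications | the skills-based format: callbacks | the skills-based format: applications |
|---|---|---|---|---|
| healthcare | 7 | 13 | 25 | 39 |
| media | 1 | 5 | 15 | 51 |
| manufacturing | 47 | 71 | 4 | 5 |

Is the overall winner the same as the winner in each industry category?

No

Healthcare: the hybrid format 7/13 = 53.8%, the skills-based format 25/39 = 64.1% → the skills-based format
Media: the hybrid format 1/5 = 20.0%, the skills-based format 15/51 = 29.4% → the skills-based format
Manufacturing: the hybrid format 47/71 = 66.2%, the skills-based format 4/5 = 80.0% → the skills-based format
Overall: the hybrid format 55/89 = 61.8%, the skills-based format 44/95 = 46.3% → the hybrid format
The skills-based format wins each industry group but the hybrid format wins overall — the comparison reverses. The skills-based format's applications skew toward media, which has a lower base rate.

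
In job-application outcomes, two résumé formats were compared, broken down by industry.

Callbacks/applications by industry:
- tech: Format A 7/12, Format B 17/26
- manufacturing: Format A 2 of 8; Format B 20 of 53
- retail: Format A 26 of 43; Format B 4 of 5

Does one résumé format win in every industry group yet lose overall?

Yes

Tech: Format A 7/12 = 58.3%, Format B 17/26 = 65.4% → Format B
Manufacturing: Format A 2/8 = 25.0%, Format B 20/53 = 37.7% → Format B
Retail: Format A 26/43 = 60.5%, Format B 4/5 = 80.0% → Format B
Overall: Format A 35/63 = 55.6%, Format B 41/84 = 48.8% → Format A
Format B wins each industry group but Format A wins overall — the comparison reverses. Format B's applications skew toward manufacturing, which has a lower base rate.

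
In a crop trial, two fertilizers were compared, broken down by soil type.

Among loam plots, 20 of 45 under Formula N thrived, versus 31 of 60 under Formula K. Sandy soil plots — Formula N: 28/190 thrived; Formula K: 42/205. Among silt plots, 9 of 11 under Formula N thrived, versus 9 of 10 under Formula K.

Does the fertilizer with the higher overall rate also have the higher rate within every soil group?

Yes

Loam: Formula N 20/45 = 44.4%, Formula K 31/60 = 51.7% → Formula K
Sandy soil: Formula N 28/190 = 14.7%, Formula K 42/205 = 20.5% → Formula K
Silt: Formula N 9/11 = 81.8%, Formula K 9/10 = 90.0% → Formula K
Overall: Formula N 57/246 = 23.2%, Formula K 82/275 = 29.8% → Formula K
Formula K wins overall and in every soil group — no reversal.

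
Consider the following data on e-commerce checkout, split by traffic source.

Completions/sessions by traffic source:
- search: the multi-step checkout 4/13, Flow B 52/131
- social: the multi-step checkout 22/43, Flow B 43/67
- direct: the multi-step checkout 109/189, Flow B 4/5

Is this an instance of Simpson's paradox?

Search: the multi-step checkout 4/13 = 30.8%, Flow B 52/131 = 39.7% → Flow B
Social: the multi-step checkout 22/43 = 51.2%, Flow B 43/67 = 64.2% → Flow B
Direct: the multi-step checkout 109/189 = 57.7%, Flow B 4/5 = 80.0% → Flow B
Overall: the multi-step checkout 135/245 = 55.1%, Flow B 99/203 = 48.8% → the multi-step checkout
Flow B wins each traffic group but the multi-step checkout wins overall — the comparison reverses. Flow B's sessions skew toward search, which has a lower base rate.

Yes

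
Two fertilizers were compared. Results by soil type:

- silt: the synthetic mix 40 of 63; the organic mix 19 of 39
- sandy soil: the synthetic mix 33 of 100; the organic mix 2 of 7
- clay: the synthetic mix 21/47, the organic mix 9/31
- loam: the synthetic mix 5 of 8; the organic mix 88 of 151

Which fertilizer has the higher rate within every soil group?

the synthetic mix

Silt: the synthetic mix 40/63 = 63.5%, the organic mix 19/39 = 48.7% → the synthetic mix
Sandy soil: the synthetic mix 33/100 = 33.0%, the organic mix 2/7 = 28.6% → the synthetic mix
Clay: the synthetic mix 21/47 = 44.7%, the organic mix 9/31 = 29.0% → the synthetic mix
Loam: the synthetic mix 5/8 = 62.5%, the organic mix 88/151 = 58.3% → the synthetic mix
The synthetic mix has the higher rate in all 4 groups.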